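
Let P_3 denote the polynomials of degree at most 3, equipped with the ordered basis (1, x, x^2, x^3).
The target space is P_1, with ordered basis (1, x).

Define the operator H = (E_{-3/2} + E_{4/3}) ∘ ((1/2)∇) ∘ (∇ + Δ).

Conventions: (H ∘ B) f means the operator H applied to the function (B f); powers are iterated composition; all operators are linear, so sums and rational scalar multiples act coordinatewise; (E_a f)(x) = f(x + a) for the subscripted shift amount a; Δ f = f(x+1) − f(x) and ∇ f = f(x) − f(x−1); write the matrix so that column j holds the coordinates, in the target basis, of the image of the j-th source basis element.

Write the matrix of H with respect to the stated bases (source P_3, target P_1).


image of 1: 0
image of x: 0
image of x^2: 4
image of x^3: 12x - 7
each image's coordinates form column j of the matrix

the matrix is [[0, 0, 4, -7]; [0, 0, 0, 12]] (rows listed top to bottom)


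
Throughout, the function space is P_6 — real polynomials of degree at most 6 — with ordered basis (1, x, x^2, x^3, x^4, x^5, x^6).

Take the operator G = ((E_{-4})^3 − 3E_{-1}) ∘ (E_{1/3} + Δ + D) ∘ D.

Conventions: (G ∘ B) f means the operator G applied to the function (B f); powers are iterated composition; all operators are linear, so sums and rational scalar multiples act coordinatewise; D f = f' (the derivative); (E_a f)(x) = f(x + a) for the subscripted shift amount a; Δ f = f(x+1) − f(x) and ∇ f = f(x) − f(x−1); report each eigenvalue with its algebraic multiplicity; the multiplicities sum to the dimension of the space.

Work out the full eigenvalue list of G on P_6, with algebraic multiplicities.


image of 1: 0
image of x: -2
image of x^2: -4x - 82/3
image of x^3: -6x^2 - 82x + 871/3
image of x^4: -8x^3 - 164x^2 + (3484/3)x - 83168/27
image of x^5: -10x^4 - (820/3)x^3 + (8710/3)x^2 - (415840/27)x + 2241125/81
image of x^6: -12x^5 - 410x^4 + (17420/3)x^3 - (415840/9)x^2 + (4482250/27)x - 12002260/81
the matrix is upper triangular; its diagonal is (0, 0, 0, 0, 0, 0, 0)
for a triangular matrix the eigenvalues are the diagonal entries, with algebraic multiplicity their repetition count

λ = 0 (multiplicity 7)


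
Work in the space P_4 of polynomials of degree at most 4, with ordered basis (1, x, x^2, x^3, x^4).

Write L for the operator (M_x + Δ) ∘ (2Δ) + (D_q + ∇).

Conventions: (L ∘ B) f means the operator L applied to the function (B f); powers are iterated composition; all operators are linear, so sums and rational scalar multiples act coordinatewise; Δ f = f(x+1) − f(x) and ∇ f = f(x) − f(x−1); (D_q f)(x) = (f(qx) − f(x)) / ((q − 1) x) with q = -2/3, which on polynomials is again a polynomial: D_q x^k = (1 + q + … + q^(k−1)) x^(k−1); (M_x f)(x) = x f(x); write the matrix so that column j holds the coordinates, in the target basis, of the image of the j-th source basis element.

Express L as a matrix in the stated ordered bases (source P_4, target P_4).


image of 1: 0
image of x: 2x + 2
image of x^2: 4x^2 + (13/3)x + 3
image of x^3: 6x^3 + (88/9)x^2 + 11x + 13
image of x^4: 8x^4 + (445/27)x^3 + 26x^2 + 54x + 27
each image's coordinates form column j of the matrix

the matrix is [[0, 2, 3, 13, 27]; [0, 2, 13/3, 11, 54]; [0, 0, 4, 88/9, 26]; [0, 0, 0, 6, 445/27]; [0, 0, 0, 0, 8]] (rows listed top to bottom)


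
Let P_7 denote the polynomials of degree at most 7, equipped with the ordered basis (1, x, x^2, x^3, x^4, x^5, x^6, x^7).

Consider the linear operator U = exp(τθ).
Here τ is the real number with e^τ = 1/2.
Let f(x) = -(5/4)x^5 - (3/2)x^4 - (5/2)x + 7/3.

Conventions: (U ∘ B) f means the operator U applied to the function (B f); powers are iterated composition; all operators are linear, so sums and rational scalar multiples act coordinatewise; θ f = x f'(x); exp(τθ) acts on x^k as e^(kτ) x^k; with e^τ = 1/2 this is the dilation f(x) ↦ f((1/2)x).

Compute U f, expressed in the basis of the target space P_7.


exp(τθ) x^k = e^(kτ) x^k; with e^τ = 1/2 this sends x^k to (1/2)^k x^k
x ↦ 1/2 x
x^4 ↦ 1/16 x^4
x^5 ↦ 1/32 x^5
applying this coordinatewise to f: exp(τθ) f = -(5/128)x^5 - (3/32)x^4 - (5/4)x + 7/3

the result is g(x) = -(5/128)x^5 - (3/32)x^4 - (5/4)x + 7/3


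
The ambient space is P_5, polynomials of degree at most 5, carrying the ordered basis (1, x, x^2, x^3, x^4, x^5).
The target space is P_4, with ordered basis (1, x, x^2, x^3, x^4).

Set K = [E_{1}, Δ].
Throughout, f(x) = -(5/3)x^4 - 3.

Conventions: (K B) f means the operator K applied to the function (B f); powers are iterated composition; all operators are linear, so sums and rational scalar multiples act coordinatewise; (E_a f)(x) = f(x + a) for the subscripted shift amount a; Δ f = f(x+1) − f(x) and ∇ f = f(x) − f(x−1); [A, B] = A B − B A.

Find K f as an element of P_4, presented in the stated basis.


Δ f = -(20/3)x^3 - 10x^2 - (20/3)x - 5/3
E_{1} Δ f = -(20/3)x^3 - 30x^2 - (140/3)x - 25
E_{1} f = -(5/3)x^4 - (20/3)x^3 - 10x^2 - (20/3)x - 14/3
Δ E_{1} f = -(20/3)x^3 - 30x^2 - (140/3)x - 25
[E_{1}, Δ] f = 0

the result is g(x) = 0


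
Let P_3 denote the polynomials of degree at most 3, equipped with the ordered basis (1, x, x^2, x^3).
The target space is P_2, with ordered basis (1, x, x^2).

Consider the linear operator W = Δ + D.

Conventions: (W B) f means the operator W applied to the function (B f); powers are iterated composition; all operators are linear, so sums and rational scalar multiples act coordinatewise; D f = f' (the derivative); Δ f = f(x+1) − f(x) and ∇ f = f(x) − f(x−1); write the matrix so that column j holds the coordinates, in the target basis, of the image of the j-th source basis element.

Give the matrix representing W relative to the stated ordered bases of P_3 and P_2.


the matrix is [[0, 2, 1, 1]; [0, 0, 4, 3]; [0, 0, 0, 6]] (rows listed top to bottom)

image of 1: 0
image of x: 2
image of x^2: 4x + 1
image of x^3: 6x^2 + 3x + 1
each image's coordinates form column j of the matrix


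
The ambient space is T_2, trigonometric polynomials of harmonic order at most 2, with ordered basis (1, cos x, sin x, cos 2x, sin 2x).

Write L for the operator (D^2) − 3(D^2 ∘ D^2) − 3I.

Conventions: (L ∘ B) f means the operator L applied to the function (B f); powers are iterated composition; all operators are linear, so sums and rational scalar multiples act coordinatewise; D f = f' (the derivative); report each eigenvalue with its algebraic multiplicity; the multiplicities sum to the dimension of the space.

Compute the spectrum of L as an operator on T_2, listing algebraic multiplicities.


λ = -55 (multiplicity 2), λ = -7 (multiplicity 2), λ = -3 (multiplicity 1)

image of 1: -3
image of cos x: -7cos x
image of sin x: -7sin x
image of cos 2x: -55cos 2x
image of sin 2x: -55sin 2x
the matrix is diagonal; its diagonal is (-3, -7, -7, -55, -55)
for a triangular matrix the eigenvalues are the diagonal entries, with algebraic multiplicity their repetition count


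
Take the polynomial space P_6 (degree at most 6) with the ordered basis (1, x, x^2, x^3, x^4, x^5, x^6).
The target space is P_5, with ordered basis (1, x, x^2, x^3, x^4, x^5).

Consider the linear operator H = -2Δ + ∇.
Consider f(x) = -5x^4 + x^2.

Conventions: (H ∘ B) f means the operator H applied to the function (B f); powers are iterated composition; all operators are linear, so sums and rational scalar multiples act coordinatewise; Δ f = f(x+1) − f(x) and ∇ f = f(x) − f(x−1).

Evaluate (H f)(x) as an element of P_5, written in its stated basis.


Δ f = -20x^3 - 30x^2 - 18x - 4
(-2Δ) f = 40x^3 + 60x^2 + 36x + 8
∇ f = -20x^3 + 30x^2 - 18x + 4
(-2Δ + ∇) f = 20x^3 + 90x^2 + 18x + 12

the result is g(x) = 20x^3 + 90x^2 + 18x + 12


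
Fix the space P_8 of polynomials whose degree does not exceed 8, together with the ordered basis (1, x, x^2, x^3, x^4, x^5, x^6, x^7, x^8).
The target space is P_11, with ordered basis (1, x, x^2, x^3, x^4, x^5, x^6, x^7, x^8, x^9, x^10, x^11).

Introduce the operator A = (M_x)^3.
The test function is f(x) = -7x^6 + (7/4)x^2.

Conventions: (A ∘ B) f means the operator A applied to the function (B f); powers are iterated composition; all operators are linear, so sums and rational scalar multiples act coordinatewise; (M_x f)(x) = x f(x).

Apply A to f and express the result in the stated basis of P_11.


g(x) = -7x^9 + (7/4)x^5

M_x f = -7x^7 + (7/4)x^3
M_x M_x f = -7x^8 + (7/4)x^4
M_x M_x M_x f = -7x^9 + (7/4)x^5


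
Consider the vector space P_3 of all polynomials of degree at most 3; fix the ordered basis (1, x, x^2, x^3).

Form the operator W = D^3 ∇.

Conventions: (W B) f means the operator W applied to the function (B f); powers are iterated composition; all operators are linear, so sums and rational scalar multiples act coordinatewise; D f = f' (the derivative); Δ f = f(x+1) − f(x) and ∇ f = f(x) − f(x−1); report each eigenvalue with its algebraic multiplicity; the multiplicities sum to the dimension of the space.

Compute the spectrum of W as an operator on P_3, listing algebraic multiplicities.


image of 1: 0
image of x: 0
image of x^2: 0
image of x^3: 0
the matrix is upper triangular; its diagonal is (0, 0, 0, 0)
for a triangular matrix the eigenvalues are the diagonal entries, with algebraic multiplicity their repetition count

λ = 0 (multiplicity 4)


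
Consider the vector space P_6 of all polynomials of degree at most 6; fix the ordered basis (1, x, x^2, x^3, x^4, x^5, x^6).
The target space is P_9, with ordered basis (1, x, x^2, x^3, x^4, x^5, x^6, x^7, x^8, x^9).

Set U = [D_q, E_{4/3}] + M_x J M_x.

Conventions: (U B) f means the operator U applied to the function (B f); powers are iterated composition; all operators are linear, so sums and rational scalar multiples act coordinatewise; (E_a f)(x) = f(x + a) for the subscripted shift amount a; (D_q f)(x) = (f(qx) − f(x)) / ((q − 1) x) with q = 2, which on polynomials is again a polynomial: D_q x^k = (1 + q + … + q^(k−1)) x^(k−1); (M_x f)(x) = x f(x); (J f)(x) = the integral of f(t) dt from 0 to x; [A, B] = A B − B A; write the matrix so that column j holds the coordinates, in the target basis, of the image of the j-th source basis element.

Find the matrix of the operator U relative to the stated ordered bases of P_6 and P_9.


image of 1: (1/2)x^3
image of x: (1/3)x^4
image of x^2: (1/4)x^5 - 4/3
image of x^3: (1/5)x^6 - (20/3)x - 64/9
image of x^4: (1/6)x^7 - (68/3)x^2 - 48x - 704/27
image of x^5: (1/7)x^8 - (196/3)x^3 - (1856/9)x^2 - (6016/27)x - 6656/81
image of x^6: (1/8)x^9 - 172x^4 - 720x^3 - (31360/27)x^2 - (2560/3)x - 19456/81
each image's coordinates form column j of the matrix

the matrix is [[0, 0, -4/3, -64/9, -704/27, -6656/81, -19456/81]; [0, 0, 0, -20/3, -48, -6016/27, -2560/3]; [0, 0, 0, 0, -68/3, -1856/9, -31360/27]; [1/2, 0, 0, 0, 0, -196/3, -720]; [0, 1/3, 0, 0, 0, 0, -172]; [0, 0, 1/4, 0, 0, 0, 0]; [0, 0, 0, 1/5, 0, 0, 0]; [0, 0, 0, 0, 1/6, 0, 0]; [0, 0, 0, 0, 0, 1/7, 0]; [0, 0, 0, 0, 0, 0, 1/8]] (rows listed top to bottom)


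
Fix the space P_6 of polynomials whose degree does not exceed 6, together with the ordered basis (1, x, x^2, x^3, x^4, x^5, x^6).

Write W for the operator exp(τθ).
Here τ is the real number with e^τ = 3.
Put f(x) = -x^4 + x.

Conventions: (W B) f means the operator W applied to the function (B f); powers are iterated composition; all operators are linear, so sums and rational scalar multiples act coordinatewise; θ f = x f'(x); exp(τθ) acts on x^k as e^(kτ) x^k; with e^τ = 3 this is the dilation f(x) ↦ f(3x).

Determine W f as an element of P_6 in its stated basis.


exp(τθ) x^k = e^(kτ) x^k; with e^τ = 3 this sends x^k to 3^k x^k
x ↦ 3 x
x^4 ↦ 81 x^4
applying this coordinatewise to f: exp(τθ) f = -81x^4 + 3x

the result is g(x) = -81x^4 + 3x


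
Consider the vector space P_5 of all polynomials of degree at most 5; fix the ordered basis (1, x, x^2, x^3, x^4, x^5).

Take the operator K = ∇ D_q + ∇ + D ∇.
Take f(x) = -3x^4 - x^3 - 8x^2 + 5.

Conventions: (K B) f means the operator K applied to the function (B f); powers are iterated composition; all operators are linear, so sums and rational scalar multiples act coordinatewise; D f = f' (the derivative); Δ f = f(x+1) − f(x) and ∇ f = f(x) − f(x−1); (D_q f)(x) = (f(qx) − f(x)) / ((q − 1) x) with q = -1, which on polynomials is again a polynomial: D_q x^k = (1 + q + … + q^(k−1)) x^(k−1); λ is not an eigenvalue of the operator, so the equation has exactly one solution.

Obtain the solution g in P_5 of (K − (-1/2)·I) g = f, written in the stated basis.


the result is g(x) = -6x^4 + 46x^3 - 220x^2 + 324x + 114

write g with unknown coordinates in the stated basis and equate coefficients in (K − (-1/2)·I) g = f
solving from the highest basis element down gives g = -6x^4 + 46x^3 - 220x^2 + 324x + 114
check: K g = -24x^3 + 102x^2 - 162x - 52
so K g − (-1/2)·g = -3x^4 - x^3 - 8x^2 + 5 = f ✓


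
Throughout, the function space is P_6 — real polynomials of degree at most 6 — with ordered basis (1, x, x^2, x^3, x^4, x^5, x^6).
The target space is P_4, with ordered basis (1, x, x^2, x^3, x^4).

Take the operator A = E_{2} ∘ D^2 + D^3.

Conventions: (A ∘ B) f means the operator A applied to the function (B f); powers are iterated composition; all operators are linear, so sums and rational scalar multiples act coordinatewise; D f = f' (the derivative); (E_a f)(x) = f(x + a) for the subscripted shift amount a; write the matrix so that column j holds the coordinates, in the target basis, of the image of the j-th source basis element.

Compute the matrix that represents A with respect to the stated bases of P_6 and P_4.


image of 1: 0
image of x: 0
image of x^2: 2
image of x^3: 6x + 18
image of x^4: 12x^2 + 72x + 48
image of x^5: 20x^3 + 180x^2 + 240x + 160
image of x^6: 30x^4 + 360x^3 + 720x^2 + 960x + 480
each image's coordinates form column j of the matrix

the matrix is [[0, 0, 2, 18, 48, 160, 480]; [0, 0, 0, 6, 72, 240, 960]; [0, 0, 0, 0, 12, 180, 720]; [0, 0, 0, 0, 0, 20, 360]; [0, 0, 0, 0, 0, 0, 30]] (rows listed top to bottom)


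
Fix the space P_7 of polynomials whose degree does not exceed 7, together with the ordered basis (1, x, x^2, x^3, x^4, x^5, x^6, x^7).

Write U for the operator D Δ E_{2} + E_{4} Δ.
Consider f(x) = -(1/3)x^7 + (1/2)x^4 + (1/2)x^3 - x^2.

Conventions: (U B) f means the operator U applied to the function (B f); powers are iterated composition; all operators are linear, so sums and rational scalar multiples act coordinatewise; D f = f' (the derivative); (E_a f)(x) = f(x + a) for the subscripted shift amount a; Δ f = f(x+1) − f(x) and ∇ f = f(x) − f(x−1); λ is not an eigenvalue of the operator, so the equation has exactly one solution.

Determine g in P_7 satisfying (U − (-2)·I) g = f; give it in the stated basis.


write g with unknown coordinates in the stated basis and equate coefficients in (U − (-2)·I) g = f
solving from the highest basis element down gives g = -(1/6)x^7 + (7/12)x^6 + (35/2)x^5 + (3121/24)x^4 - (1471/4)x^3 - (64733/8)x^2 - (65572/3)x + 505115/24
check: U g = -(7/6)x^6 - 35x^5 - (3115/12)x^4 + 736x^3 + (64729/4)x^2 + (131144/3)x - 505115/12
so U g − (-2)·g = -(1/3)x^7 + (1/2)x^4 + (1/2)x^3 - x^2 = f ✓

g(x) = -(1/6)x^7 + (7/12)x^6 + (35/2)x^5 + (3121/24)x^4 - (1471/4)x^3 - (64733/8)x^2 - (65572/3)x + 505115/24


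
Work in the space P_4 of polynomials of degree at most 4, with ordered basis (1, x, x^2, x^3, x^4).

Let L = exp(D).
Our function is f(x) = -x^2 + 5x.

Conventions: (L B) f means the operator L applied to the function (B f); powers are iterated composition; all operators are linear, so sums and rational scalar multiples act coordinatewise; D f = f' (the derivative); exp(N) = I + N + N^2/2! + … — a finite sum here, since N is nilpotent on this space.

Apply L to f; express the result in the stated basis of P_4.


order-1 term: -2x + 5
order-2 term: -1
the series for exp(D) f terminates at order 2
exp(D) f = -x^2 + 3x + 4

the image equals g(x) = -x^2 + 3x + 4


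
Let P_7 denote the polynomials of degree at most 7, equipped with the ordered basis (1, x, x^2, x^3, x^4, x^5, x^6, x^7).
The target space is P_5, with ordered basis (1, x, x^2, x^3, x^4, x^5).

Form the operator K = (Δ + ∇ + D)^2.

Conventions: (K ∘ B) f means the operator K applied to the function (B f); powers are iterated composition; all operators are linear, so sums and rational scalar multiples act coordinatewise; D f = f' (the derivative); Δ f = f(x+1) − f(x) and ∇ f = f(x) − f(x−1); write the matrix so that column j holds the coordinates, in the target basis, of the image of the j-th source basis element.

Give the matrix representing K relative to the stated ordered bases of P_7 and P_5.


image of 1: 0
image of x: 0
image of x^2: 18
image of x^3: 54x
image of x^4: 108x^2 + 48
image of x^5: 180x^3 + 240x
image of x^6: 270x^4 + 720x^2 + 152
image of x^7: 378x^5 + 1680x^3 + 1064x
each image's coordinates form column j of the matrix

the matrix is [[0, 0, 18, 0, 48, 0, 152, 0]; [0, 0, 0, 54, 0, 240, 0, 1064]; [0, 0, 0, 0, 108, 0, 720, 0]; [0, 0, 0, 0, 0, 180, 0, 1680]; [0, 0, 0, 0, 0, 0, 270, 0]; [0, 0, 0, 0, 0, 0, 0, 378]] (rows listed top to bottom)


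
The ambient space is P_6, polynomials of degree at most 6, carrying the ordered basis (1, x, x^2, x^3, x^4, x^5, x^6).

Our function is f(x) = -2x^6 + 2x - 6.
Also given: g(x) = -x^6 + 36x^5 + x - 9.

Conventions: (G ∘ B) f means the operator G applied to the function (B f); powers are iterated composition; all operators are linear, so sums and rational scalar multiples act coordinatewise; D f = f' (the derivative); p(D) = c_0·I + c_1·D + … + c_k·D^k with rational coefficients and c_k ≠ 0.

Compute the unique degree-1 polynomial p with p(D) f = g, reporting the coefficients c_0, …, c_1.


D^0 f = -2x^6 + 2x - 6
D^1 f = -12x^5 + 2
matching coefficients of g against c_0 f + c_1 Df + … from the top degree down determines the c_i
solution: c_0 = 1/2, c_1 = -3

p(D) = (1/2)·I − 3·D, i.e. c_0 = 1/2, c_1 = -3


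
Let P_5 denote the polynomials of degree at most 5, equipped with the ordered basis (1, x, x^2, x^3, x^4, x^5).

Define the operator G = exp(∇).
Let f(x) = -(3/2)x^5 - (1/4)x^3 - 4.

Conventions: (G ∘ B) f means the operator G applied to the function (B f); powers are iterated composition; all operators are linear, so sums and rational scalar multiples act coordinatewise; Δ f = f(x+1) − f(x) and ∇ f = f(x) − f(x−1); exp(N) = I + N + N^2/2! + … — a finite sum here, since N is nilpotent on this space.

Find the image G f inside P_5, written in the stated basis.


the image equals g(x) = -(3/2)x^5 - (15/2)x^4 - (1/4)x^3 + (57/4)x^2 - (15/2)x - 27/4

order-1 term: -(15/2)x^4 + 15x^3 - (63/4)x^2 + (33/4)x - 7/4
order-2 term: -15x^3 + 45x^2 - (213/4)x + 93/4
order-3 term: -15x^2 + 45x - 151/4
order-4 term: -(15/2)x + 15
order-5 term: -3/2
the series for exp(∇) f terminates at order 5
exp(∇) f = -(3/2)x^5 - (15/2)x^4 - (1/4)x^3 + (57/4)x^2 - (15/2)x - 27/4


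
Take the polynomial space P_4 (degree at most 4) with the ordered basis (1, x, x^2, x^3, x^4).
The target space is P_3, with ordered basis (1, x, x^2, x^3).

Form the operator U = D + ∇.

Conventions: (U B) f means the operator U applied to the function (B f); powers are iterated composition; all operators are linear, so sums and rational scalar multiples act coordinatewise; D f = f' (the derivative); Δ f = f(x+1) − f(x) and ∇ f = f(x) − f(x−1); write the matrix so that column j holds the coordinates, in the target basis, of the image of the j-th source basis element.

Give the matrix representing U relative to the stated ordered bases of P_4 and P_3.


the matrix is [[0, 2, -1, 1, -1]; [0, 0, 4, -3, 4]; [0, 0, 0, 6, -6]; [0, 0, 0, 0, 8]] (rows listed top to bottom)

image of 1: 0
image of x: 2
image of x^2: 4x - 1
image of x^3: 6x^2 - 3x + 1
image of x^4: 8x^3 - 6x^2 + 4x - 1
each image's coordinates form column j of the matrix


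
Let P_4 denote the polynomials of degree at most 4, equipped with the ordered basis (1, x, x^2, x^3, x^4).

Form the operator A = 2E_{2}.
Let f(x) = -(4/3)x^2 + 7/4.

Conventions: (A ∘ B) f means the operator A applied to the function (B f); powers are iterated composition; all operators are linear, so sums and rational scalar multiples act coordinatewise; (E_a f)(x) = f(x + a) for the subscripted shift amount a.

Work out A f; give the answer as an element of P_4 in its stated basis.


the result is g(x) = -(8/3)x^2 - (32/3)x - 43/6

E_{2} f = -(4/3)x^2 - (16/3)x - 43/12
(2E_{2}) f = -(8/3)x^2 - (32/3)x - 43/6


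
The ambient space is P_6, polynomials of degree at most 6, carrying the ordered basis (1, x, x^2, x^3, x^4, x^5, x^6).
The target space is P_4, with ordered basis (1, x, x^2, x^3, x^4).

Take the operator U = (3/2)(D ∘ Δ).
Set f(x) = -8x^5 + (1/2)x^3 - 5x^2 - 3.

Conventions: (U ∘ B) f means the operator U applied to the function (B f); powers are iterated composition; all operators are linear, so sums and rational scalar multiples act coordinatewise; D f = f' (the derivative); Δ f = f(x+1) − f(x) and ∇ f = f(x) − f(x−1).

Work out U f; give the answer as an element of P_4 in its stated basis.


Δ f = -40x^4 - 80x^3 - (157/2)x^2 - (97/2)x - 25/2
D Δ f = -160x^3 - 240x^2 - 157x - 97/2
((3/2)(D ∘ Δ)) f = -240x^3 - 360x^2 - (471/2)x - 291/4

g(x) = -240x^3 - 360x^2 - (471/2)x - 291/4


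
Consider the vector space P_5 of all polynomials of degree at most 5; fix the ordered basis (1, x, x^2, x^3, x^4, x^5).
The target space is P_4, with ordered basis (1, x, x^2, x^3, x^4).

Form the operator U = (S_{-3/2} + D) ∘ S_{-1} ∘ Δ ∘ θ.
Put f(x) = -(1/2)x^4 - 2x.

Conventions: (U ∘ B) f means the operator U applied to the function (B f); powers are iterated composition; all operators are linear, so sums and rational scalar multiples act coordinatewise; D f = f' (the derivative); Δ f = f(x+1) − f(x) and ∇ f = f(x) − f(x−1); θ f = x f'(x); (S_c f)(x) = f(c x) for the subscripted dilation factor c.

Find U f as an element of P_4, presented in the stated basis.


the image equals g(x) = -27x^3 - 3x^2 - 36x + 4

θ f = -2x^4 - 2x
Δ θ f = -8x^3 - 12x^2 - 8x - 4
S_{-1} Δ θ f = 8x^3 - 12x^2 + 8x - 4
S_{-3/2} (S_{-1} ∘ Δ ∘ θ) f = -27x^3 - 27x^2 - 12x - 4
D (S_{-1} ∘ Δ ∘ θ) f = 24x^2 - 24x + 8
(S_{-3/2} + D) (S_{-1} ∘ Δ ∘ θ) f = -27x^3 - 3x^2 - 36x + 4


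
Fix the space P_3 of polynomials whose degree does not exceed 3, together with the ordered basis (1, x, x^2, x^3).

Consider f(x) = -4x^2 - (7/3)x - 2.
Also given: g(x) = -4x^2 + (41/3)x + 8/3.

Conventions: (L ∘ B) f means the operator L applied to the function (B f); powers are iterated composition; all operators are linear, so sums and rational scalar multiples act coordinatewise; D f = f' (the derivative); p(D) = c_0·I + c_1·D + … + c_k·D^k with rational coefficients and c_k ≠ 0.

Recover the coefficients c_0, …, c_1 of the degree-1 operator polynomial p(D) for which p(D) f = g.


D^0 f = -4x^2 - (7/3)x - 2
D^1 f = -8x - 7/3
matching coefficients of g against c_0 f + c_1 Df + … from the top degree down determines the c_i
solution: c_0 = 1, c_1 = -2

p(D) = I − 2·D, i.e. c_0 = 1, c_1 = -2


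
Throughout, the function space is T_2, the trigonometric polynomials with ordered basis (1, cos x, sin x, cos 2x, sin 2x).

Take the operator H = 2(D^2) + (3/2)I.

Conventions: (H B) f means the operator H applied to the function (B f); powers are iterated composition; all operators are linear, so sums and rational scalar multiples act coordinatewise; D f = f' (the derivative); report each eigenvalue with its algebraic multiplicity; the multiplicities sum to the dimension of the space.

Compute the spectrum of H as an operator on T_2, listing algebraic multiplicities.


image of 1: 3/2
image of cos x: -(1/2)cos x
image of sin x: -(1/2)sin x
image of cos 2x: -(13/2)cos 2x
image of sin 2x: -(13/2)sin 2x
the matrix is diagonal; its diagonal is (3/2, -1/2, -1/2, -13/2, -13/2)
for a triangular matrix the eigenvalues are the diagonal entries, with algebraic multiplicity their repetition count

λ = -13/2 (multiplicity 2), λ = -1/2 (multiplicity 2), λ = 3/2 (multiplicity 1)


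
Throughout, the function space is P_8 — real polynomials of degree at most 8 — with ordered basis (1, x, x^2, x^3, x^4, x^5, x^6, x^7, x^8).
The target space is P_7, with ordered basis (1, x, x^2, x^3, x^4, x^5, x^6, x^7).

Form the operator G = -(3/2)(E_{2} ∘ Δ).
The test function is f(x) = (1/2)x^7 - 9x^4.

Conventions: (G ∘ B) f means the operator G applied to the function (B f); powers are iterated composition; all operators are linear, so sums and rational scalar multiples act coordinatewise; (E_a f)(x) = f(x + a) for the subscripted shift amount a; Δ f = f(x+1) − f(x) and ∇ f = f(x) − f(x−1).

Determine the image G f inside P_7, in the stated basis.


the image equals g(x) = -(21/4)x^6 - (315/4)x^5 - (1995/4)x^4 - (6609/4)x^3 - (11673/4)x^2 - (9861/4)x - 2667/4

Δ f = (7/2)x^6 + (21/2)x^5 + (35/2)x^4 - (37/2)x^3 - (87/2)x^2 - (65/2)x - 17/2
E_{2} Δ f = (7/2)x^6 + (105/2)x^5 + (665/2)x^4 + (2203/2)x^3 + (3891/2)x^2 + (3287/2)x + 889/2
(-(3/2)(E_{2} ∘ Δ)) f = -(21/4)x^6 - (315/4)x^5 - (1995/4)x^4 - (6609/4)x^3 - (11673/4)x^2 - (9861/4)x - 2667/4


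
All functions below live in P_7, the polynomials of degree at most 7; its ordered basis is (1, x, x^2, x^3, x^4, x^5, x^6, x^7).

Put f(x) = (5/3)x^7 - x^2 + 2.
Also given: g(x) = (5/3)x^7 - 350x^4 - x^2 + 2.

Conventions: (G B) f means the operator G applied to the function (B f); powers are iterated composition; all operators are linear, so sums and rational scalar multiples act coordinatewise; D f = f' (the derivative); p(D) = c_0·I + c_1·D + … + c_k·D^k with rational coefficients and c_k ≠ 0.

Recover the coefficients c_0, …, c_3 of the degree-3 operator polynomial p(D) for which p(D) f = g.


c_0 = 1, c_1 = 0, c_2 = 0, c_3 = -1

D^0 f = (5/3)x^7 - x^2 + 2
D^1 f = (35/3)x^6 - 2x
D^2 f = 70x^5 - 2
D^3 f = 350x^4
matching coefficients of g against c_0 f + c_1 Df + … from the top degree down determines the c_i
solution: c_0 = 1, c_1 = 0, c_2 = 0, c_3 = -1


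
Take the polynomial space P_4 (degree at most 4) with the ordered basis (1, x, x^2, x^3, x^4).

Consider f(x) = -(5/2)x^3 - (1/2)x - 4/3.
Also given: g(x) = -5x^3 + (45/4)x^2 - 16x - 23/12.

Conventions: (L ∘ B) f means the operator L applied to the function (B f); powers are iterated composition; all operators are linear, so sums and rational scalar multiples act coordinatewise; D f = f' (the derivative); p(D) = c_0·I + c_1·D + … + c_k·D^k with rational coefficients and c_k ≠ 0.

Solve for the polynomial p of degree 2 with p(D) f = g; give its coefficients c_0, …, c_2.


c_0 = 2, c_1 = -3/2, c_2 = 1

D^0 f = -(5/2)x^3 - (1/2)x - 4/3
D^1 f = -(15/2)x^2 - 1/2
D^2 f = -15x
matching coefficients of g against c_0 f + c_1 Df + … from the top degree down determines the c_i
solution: c_0 = 2, c_1 = -3/2, c_2 = 1


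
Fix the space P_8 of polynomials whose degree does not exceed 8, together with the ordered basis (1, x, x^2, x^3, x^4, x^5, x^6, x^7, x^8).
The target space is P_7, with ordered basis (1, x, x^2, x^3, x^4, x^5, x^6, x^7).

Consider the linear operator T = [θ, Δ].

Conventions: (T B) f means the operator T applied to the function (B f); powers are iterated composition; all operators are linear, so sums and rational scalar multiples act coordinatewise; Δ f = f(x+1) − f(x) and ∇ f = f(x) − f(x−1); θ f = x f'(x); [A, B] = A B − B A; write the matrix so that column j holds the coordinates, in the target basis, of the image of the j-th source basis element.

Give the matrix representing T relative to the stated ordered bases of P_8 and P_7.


image of 1: 0
image of x: -1
image of x^2: -2x - 2
image of x^3: -3x^2 - 6x - 3
image of x^4: -4x^3 - 12x^2 - 12x - 4
image of x^5: -5x^4 - 20x^3 - 30x^2 - 20x - 5
image of x^6: -6x^5 - 30x^4 - 60x^3 - 60x^2 - 30x - 6
image of x^7: -7x^6 - 42x^5 - 105x^4 - 140x^3 - 105x^2 - 42x - 7
image of x^8: -8x^7 - 56x^6 - 168x^5 - 280x^4 - 280x^3 - 168x^2 - 56x - 8
each image's coordinates form column j of the matrix

the matrix is [[0, -1, -2, -3, -4, -5, -6, -7, -8]; [0, 0, -2, -6, -12, -20, -30, -42, -56]; [0, 0, 0, -3, -12, -30, -60, -105, -168]; [0, 0, 0, 0, -4, -20, -60, -140, -280]; [0, 0, 0, 0, 0, -5, -30, -105, -280]; [0, 0, 0, 0, 0, 0, -6, -42, -168]; [0, 0, 0, 0, 0, 0, 0, -7, -56]; [0, 0, 0, 0, 0, 0, 0, 0, -8]] (rows listed top to bottom)


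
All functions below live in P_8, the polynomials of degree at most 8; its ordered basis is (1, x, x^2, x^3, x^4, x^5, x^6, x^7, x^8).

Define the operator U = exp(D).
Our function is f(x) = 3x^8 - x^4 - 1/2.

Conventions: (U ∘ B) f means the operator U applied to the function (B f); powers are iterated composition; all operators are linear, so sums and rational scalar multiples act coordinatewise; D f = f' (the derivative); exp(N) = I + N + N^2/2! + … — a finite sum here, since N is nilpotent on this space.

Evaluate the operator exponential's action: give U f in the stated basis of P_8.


the result is g(x) = 3x^8 + 24x^7 + 84x^6 + 168x^5 + 209x^4 + 164x^3 + 78x^2 + 20x + 3/2

order-1 term: 24x^7 - 4x^3
order-2 term: 84x^6 - 6x^2
order-3 term: 168x^5 - 4x
order-4 term: 210x^4 - 1
order-5 term: 168x^3
order-6 term: 84x^2
order-7 term: 24x
order-8 term: 3
the series for exp(D) f terminates at order 8
exp(D) f = 3x^8 + 24x^7 + 84x^6 + 168x^5 + 209x^4 + 164x^3 + 78x^2 + 20x + 3/2


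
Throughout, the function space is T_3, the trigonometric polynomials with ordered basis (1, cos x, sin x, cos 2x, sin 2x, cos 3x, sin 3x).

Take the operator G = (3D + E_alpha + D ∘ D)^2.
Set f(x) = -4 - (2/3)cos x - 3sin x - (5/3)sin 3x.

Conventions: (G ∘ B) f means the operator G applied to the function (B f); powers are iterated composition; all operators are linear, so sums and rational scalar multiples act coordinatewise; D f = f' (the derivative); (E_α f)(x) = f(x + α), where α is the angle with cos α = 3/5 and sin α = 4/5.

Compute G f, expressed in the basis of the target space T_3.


D f = -3cos x + (2/3)sin x - 5cos 3x
(3D) f = -9cos x + 2sin x - 15cos 3x
E_alpha f = -4 - (14/5)cos x - (19/15)sin x - (44/75)cos 3x + (39/25)sin 3x
D f = -3cos x + (2/3)sin x - 5cos 3x
D D f = (2/3)cos x + 3sin x + 15sin 3x
(3D + E_alpha + D ∘ D) f = -4 - (167/15)cos x + (56/15)sin x - (1169/75)cos 3x + (414/25)sin 3x
D (3D + E_alpha + D ∘ D) f = (56/15)cos x + (167/15)sin x + (1242/25)cos 3x + (1169/25)sin 3x
(3D) (3D + E_alpha + D ∘ D) f = (56/5)cos x + (167/5)sin x + (3726/25)cos 3x + (3507/25)sin 3x
E_alpha (3D + E_alpha + D ∘ D) f = -4 - (277/75)cos x + (836/75)sin x + (63807/3125)cos 3x - (93878/9375)sin 3x
D (3D + E_alpha + D ∘ D) f = (56/15)cos x + (167/15)sin x + (1242/25)cos 3x + (1169/25)sin 3x
D D (3D + E_alpha + D ∘ D) f = (167/15)cos x - (56/15)sin x + (3507/25)cos 3x - (3726/25)sin 3x
(3D + E_alpha + D ∘ D) (3D + E_alpha + D ∘ D) f = -4 + (466/25)cos x + (3061/75)sin x + (967932/3125)cos 3x - (176003/9375)sin 3x

the image equals g(x) = -4 + (466/25)cos x + (3061/75)sin x + (967932/3125)cos 3x - (176003/9375)sin 3x


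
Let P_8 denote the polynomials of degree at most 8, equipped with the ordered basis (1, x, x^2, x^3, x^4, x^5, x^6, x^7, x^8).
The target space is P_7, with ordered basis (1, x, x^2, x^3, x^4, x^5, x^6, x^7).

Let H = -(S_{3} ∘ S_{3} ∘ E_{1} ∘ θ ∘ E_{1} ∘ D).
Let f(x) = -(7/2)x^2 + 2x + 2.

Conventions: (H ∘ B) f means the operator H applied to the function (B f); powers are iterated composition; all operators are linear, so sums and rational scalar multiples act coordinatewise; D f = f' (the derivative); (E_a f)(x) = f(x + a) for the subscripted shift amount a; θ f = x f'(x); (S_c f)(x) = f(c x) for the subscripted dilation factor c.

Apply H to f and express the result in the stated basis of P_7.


D f = -7x + 2
E_{1} D f = -7x - 5
θ E_{1} D f = -7x
E_{1} (θ ∘ E_{1}) D f = -7x - 7
S_{3} E_{1} (θ ∘ E_{1}) D f = -21x - 7
S_{3} S_{3} E_{1} (θ ∘ E_{1}) D f = -63x - 7
(-(S_{3} ∘ S_{3} ∘ E_{1} ∘ θ ∘ E_{1} ∘ D)) f = 63x + 7

g(x) = 63x + 7


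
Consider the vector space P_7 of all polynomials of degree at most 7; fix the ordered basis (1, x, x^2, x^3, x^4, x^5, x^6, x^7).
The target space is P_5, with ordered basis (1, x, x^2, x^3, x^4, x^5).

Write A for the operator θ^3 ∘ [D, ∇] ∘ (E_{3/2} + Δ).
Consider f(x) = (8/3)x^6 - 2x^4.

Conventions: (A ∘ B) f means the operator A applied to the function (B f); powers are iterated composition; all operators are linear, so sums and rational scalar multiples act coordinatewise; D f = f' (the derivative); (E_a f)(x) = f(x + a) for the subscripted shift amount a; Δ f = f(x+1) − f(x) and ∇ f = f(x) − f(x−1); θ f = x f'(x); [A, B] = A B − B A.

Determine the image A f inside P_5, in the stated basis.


g(x) = 0

E_{3/2} f = (8/3)x^6 + 24x^5 + 88x^4 + 168x^3 + (351/2)x^2 + (189/2)x + 81/4
Δ f = 16x^5 + 40x^4 + (136/3)x^3 + 28x^2 + 8x + 2/3
(E_{3/2} + Δ) f = (8/3)x^6 + 40x^5 + 128x^4 + (640/3)x^3 + (407/2)x^2 + (205/2)x + 251/12
∇ (E_{3/2} + Δ) f = 16x^5 + 160x^4 + (496/3)x^3 + 232x^2 + 95x + 65/3
D ∇ (E_{3/2} + Δ) f = 80x^4 + 640x^3 + 496x^2 + 464x + 95
D (E_{3/2} + Δ) f = 16x^5 + 200x^4 + 512x^3 + 640x^2 + 407x + 205/2
∇ D (E_{3/2} + Δ) f = 80x^4 + 640x^3 + 496x^2 + 464x + 95
[D, ∇] (E_{3/2} + Δ) f = 0
θ [D, ∇] (E_{3/2} + Δ) f = 0
θ θ [D, ∇] (E_{3/2} + Δ) f = 0
θ θ θ [D, ∇] (E_{3/2} + Δ) f = 0


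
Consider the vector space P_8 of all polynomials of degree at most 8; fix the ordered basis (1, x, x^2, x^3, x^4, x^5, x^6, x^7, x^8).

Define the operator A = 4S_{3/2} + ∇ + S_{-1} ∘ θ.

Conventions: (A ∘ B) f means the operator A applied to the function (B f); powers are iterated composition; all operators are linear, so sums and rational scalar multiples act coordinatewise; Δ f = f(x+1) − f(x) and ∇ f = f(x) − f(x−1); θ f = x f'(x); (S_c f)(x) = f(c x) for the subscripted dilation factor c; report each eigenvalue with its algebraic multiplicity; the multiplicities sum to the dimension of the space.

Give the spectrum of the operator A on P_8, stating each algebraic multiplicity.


image of 1: 4
image of x: 5x + 1
image of x^2: 11x^2 + 2x - 1
image of x^3: (21/2)x^3 + 3x^2 - 3x + 1
image of x^4: (97/4)x^4 + 4x^3 - 6x^2 + 4x - 1
image of x^5: (203/8)x^5 + 5x^4 - 10x^3 + 10x^2 - 5x + 1
image of x^6: (825/16)x^6 + 6x^5 - 15x^4 + 20x^3 - 15x^2 + 6x - 1
image of x^7: (1963/32)x^7 + 7x^6 - 21x^5 + 35x^4 - 35x^3 + 21x^2 - 7x + 1
image of x^8: (7073/64)x^8 + 8x^7 - 28x^6 + 56x^5 - 70x^4 + 56x^3 - 28x^2 + 8x - 1
the matrix is upper triangular; its diagonal is (4, 5, 11, 21/2, 97/4, 203/8, 825/16, 1963/32, 7073/64)
for a triangular matrix the eigenvalues are the diagonal entries, with algebraic multiplicity their repetition count

λ = 4 (multiplicity 1), λ = 5 (multiplicity 1), λ = 21/2 (multiplicity 1), λ = 11 (multiplicity 1), λ = 97/4 (multiplicity 1), λ = 203/8 (multiplicity 1), λ = 825/16 (multiplicity 1), λ = 1963/32 (multiplicity 1), λ = 7073/64 (multiplicity 1)


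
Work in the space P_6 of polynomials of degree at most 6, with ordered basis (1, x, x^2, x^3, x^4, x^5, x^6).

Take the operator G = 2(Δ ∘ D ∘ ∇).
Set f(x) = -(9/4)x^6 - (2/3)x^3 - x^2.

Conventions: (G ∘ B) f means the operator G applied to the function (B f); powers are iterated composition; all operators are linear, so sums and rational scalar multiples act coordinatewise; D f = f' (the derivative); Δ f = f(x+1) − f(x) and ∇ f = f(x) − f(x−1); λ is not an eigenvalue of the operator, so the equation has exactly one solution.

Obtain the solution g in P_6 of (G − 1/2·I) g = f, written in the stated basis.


write g with unknown coordinates in the stated basis and equate coefficients in (G − 1/2·I) g = f
solving from the highest basis element down gives g = (9/2)x^6 + (6484/3)x^3 + 2x^2 + 1080x + 51872
check: G g = 1080x^3 + 540x + 25936
so G g − 1/2·g = -(9/4)x^6 - (2/3)x^3 - x^2 = f ✓

the result is g(x) = (9/2)x^6 + (6484/3)x^3 + 2x^2 + 1080x + 51872


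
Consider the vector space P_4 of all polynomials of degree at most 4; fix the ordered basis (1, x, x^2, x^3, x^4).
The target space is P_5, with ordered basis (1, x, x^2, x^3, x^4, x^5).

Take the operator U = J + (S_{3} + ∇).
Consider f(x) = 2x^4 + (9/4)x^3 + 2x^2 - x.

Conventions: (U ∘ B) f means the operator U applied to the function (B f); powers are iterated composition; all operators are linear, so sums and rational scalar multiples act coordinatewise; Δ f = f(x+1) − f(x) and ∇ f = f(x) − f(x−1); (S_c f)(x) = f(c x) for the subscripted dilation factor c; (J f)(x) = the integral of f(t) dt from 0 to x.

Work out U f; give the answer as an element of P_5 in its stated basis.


J f = (2/5)x^5 + (9/16)x^4 + (2/3)x^3 - (1/2)x^2
S_{3} f = 162x^4 + (243/4)x^3 + 18x^2 - 3x
∇ f = 8x^3 - (21/4)x^2 + (21/4)x - 11/4
(S_{3} + ∇) f = 162x^4 + (275/4)x^3 + (51/4)x^2 + (9/4)x - 11/4
(J + (S_{3} + ∇)) f = (2/5)x^5 + (2601/16)x^4 + (833/12)x^3 + (49/4)x^2 + (9/4)x - 11/4

the image equals g(x) = (2/5)x^5 + (2601/16)x^4 + (833/12)x^3 + (49/4)x^2 + (9/4)x - 11/4


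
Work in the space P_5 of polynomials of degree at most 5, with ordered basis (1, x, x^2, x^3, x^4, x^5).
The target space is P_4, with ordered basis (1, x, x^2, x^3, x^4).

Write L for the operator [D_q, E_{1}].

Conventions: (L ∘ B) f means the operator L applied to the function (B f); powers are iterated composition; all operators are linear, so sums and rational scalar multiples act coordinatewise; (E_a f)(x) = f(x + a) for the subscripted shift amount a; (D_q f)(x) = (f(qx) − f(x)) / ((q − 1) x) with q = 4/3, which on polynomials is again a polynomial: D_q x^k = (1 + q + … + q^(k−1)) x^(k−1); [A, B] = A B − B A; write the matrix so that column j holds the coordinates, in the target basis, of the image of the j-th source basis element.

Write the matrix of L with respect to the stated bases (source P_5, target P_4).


image of 1: 0
image of x: 0
image of x^2: -1/3
image of x^3: -(11/9)x - 10/9
image of x^4: -3x^2 - (49/9)x - 67/27
image of x^5: -(499/81)x^3 - (452/27)x^2 - (1234/81)x - 376/81
each image's coordinates form column j of the matrix

the matrix is [[0, 0, -1/3, -10/9, -67/27, -376/81]; [0, 0, 0, -11/9, -49/9, -1234/81]; [0, 0, 0, 0, -3, -452/27]; [0, 0, 0, 0, 0, -499/81]; [0, 0, 0, 0, 0, 0]] (rows listed top to bottom)


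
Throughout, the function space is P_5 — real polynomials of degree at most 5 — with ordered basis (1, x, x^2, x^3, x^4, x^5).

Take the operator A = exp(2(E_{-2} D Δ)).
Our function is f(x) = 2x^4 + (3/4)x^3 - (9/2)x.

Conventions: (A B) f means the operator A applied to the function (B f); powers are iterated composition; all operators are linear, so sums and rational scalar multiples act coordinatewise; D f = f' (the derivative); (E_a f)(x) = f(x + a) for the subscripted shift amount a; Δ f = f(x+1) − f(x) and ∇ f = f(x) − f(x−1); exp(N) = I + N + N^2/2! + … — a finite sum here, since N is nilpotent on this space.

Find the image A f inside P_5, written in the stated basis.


order-1 term: 48x^2 - 135x + 197/2
order-2 term: 96
the series for exp(2(E_{-2} D Δ)) f terminates at order 2
exp(2(E_{-2} D Δ)) f = 2x^4 + (3/4)x^3 + 48x^2 - (279/2)x + 389/2

the result is g(x) = 2x^4 + (3/4)x^3 + 48x^2 - (279/2)x + 389/2


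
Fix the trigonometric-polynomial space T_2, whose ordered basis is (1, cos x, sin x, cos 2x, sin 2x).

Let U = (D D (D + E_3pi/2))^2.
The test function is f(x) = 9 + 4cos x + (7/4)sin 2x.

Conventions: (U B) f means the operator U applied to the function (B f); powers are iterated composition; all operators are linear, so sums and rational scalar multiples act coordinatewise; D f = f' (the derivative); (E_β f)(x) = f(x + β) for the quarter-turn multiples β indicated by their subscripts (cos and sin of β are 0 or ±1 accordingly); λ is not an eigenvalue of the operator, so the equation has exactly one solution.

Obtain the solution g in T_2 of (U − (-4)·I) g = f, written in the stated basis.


write g with unknown coordinates in the stated basis and equate coefficients in (U − (-4)·I) g = f
solving from the highest basis element down gives g = 9/4 + cos x + (7/377)cos 2x - (77/6032)sin 2x
check: U g = -(28/377)cos 2x + (679/377)sin 2x
so U g − (-4)·g = 9 + 4cos x + (7/4)sin 2x = f ✓

the result is g(x) = 9/4 + cos x + (7/377)cos 2x - (77/6032)sin 2x
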